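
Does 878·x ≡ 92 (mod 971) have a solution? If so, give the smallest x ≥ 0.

354

gcd(878, 971) = 1, so a unique solution mod 971 exists.
878⁻¹ ≡ 616 (mod 971).
x ≡ 616·92 ≡ 354 (mod 971).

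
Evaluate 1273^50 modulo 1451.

Using repeated squaring:
1273^1 ≡ 1273 (mod 1451)
1273^2 ≡ 1273^2 = 1620529 ≡ 1213 (mod 1451)
1273^4 ≡ 1213^2 = 1471369 ≡ 55 (mod 1451)
1273^8 ≡ 55^2 = 3025 ≡ 123 (mod 1451)
1273^16 ≡ 123^2 = 15129 ≡ 619 (mod 1451)
1273^32 ≡ 619^2 = 383161 ≡ 97 (mod 1451)
1273^50 = 1273^32 × 1273^16 × 1273^2 ≡ 97 × 619 × 1213 (mod 1451).
Accumulate the product:
97 × 619 = 60043 ≡ 552
552 × 1213 = 669576 ≡ 665

665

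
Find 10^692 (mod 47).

6

692 in binary is 1010110100, i.e. 692 = 512 + 128 + 32 + 16 + 4.
10^1 ≡ 10 (mod 47)
10^2 ≡ 10^2 = 100 ≡ 6 (mod 47)
10^4 ≡ 6^2 = 36 (mod 47)
10^8 ≡ 36^2 = 1296 ≡ 27 (mod 47)
10^16 ≡ 27^2 = 729 ≡ 24 (mod 47)
10^32 ≡ 24^2 = 576 ≡ 12 (mod 47)
10^64 ≡ 12^2 = 144 ≡ 3 (mod 47)
10^128 ≡ 3^2 = 9 (mod 47)
10^256 ≡ 9^2 = 81 ≡ 34 (mod 47)
10^512 ≡ 34^2 = 1156 ≡ 28 (mod 47)
10^692 = 10^512 · 10^128 · 10^32 · 10^16 · 10^4 ≡ 28 · 9 · 12 · 24 · 36 (mod 47).
Accumulate the product:
28 · 9 = 252 ≡ 17
17 · 12 = 204 ≡ 16
16 · 24 = 384 ≡ 8
8 · 36 = 288 ≡ 6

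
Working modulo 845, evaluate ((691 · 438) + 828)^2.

691 · 438 = 302658 ≡ 148 (mod 845)
148 + 828 = 976 ≡ 131 (mod 845)
(131)^2 ≡ 261 (mod 845)

261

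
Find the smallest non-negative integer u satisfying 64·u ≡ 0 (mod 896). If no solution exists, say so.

0

gcd(64, 896) = 64, and 64 | 0, so solutions exist.
Divide through by 64: 1·u = 0 (mod 14).
1⁻¹ ≡ 1 (mod 14).
u ≡ 1·0 ≡ 0 (mod 14).
The smallest non-negative solution is u = 0.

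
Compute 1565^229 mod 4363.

3447

Compute successive squares:
229 in binary is 11100101, i.e. 229 = 128 + 64 + 32 + 4 + 1.
1565^1 ≡ 1565 (mod 4363)
1565^2 ≡ 1565^2 = 2449225 ≡ 1582 (mod 4363)
1565^4 ≡ 1582^2 = 2502724 ≡ 2725 (mod 4363)
1565^8 ≡ 2725^2 = 7425625 ≡ 4162 (mod 4363)
1565^16 ≡ 4162^2 = 17322244 ≡ 1134 (mod 4363)
1565^32 ≡ 1134^2 = 1285956 ≡ 3234 (mod 4363)
1565^64 ≡ 3234^2 = 10458756 ≡ 645 (mod 4363)
1565^128 ≡ 645^2 = 416025 ≡ 1540 (mod 4363)
1565^229 = 1565^128 · 1565^64 · 1565^32 · 1565^4 · 1565^1 ≡ 1540 · 645 · 3234 · 2725 · 1565 (mod 4363).
Accumulate the product:
1540 · 645 = 993300 ≡ 2899
2899 · 3234 = 9375366 ≡ 3642
3642 · 2725 = 9924450 ≡ 2988
2988 · 1565 = 4676220 ≡ 3447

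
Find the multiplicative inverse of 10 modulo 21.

19

Apply the Euclidean algorithm and back-substitute:
21 = 2*10 + 1
10 = 10*1 + 0
gcd(10, 21) = 1, so the inverse exists.
Bézout: 1 = 1*21 − 2*10.
So 10⁻¹ ≡ −2 ≡ 19 (mod 21).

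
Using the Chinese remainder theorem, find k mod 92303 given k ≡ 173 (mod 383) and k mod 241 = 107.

31196

383⁻¹ mod 241: 383·185 ≡ 1 (mod 241), so 383⁻¹ ≡ 185.
k = 173 + 383·((107 − 173)·185 mod 241) = 173 + 383·81 = 31196.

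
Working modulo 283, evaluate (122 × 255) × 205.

122 × 255 = 31110 ≡ 263 (mod 283)
263 × 205 = 53915 ≡ 145 (mod 283)

145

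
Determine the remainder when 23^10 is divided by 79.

Using repeated squaring:
10 in binary is 1010, i.e. 10 = 8 + 2.
23^1 ≡ 23 (mod 79)
23^2 ≡ 23^2 = 529 ≡ 55 (mod 79)
23^4 ≡ 55^2 = 3025 ≡ 23 (mod 79)
23^8 ≡ 23^2 = 529 ≡ 55 (mod 79)
23^10 = 23^8 × 23^2 ≡ 55 × 55 (mod 79).
55 × 55 = 3025 ≡ 23 (mod 79).

23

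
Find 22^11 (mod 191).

22^1 ≡ 22 (mod 191)
22^2 ≡ 22^2 = 484 ≡ 102 (mod 191)
22^4 ≡ 102^2 = 10404 ≡ 90 (mod 191)
22^8 ≡ 90^2 = 8100 ≡ 78 (mod 191)
22^11 = 22^8 * 22^2 * 22^1 ≡ 78 * 102 * 22 (mod 191).
Accumulate the product:
78 * 102 = 7956 ≡ 125
125 * 22 = 2750 ≡ 76

76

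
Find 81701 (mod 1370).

871

81701 = 59*1370 + 871, so 81701 ≡ 871 (mod 1370).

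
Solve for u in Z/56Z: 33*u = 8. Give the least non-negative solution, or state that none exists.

24

gcd(33, 56) = 1, so a unique solution mod 56 exists.
33⁻¹ ≡ 17 (mod 56).
u ≡ 17*8 ≡ 24 (mod 56).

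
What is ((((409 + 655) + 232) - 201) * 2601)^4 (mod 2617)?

409 + 655 = 1064
1064 + 232 = 1296
1296 - 201 = 1095
1095 * 2601 = 2848095 ≡ 799 (mod 2617)
(799)^4 ≡ 673 (mod 2617)

673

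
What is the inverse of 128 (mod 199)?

14

Apply the Euclidean algorithm and back-substitute:
199 = 1*128 + 71
128 = 1*71 + 57
71 = 1*57 + 14
57 = 4*14 + 1
14 = 14*1 + 0
gcd(128, 199) = 1, so the inverse exists.
Back-substitute for 1:
1 = 1*57 − 4*14
  = −4*71 + 5*57
  = 5*128 − 9*71
  = −9*199 + 14*128
So 128⁻¹ ≡ 14 (mod 199).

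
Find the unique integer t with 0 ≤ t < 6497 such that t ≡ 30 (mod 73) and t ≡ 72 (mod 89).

3899

73⁻¹ mod 89: 73×50 ≡ 1 (mod 89), so 73⁻¹ ≡ 50.
t = 30 + 73×((72 − 30)×50 mod 89) = 30 + 73×53 = 3899.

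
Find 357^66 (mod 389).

28

By square-and-multiply:
357^1 ≡ 357 (mod 389)
357^2 ≡ 357^2 = 127449 ≡ 246 (mod 389)
357^4 ≡ 246^2 = 60516 ≡ 221 (mod 389)
357^8 ≡ 221^2 = 48841 ≡ 216 (mod 389)
357^16 ≡ 216^2 = 46656 ≡ 365 (mod 389)
357^32 ≡ 365^2 = 133225 ≡ 187 (mod 389)
357^64 ≡ 187^2 = 34969 ≡ 348 (mod 389)
357^66 = 357^64 * 357^2 ≡ 348 * 246 (mod 389).
348 * 246 = 85608 ≡ 28 (mod 389).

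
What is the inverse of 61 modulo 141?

37

141 = 2·61 + 19
61 = 3·19 + 4
19 = 4·4 + 3
4 = 1·3 + 1
3 = 3·1 + 0
gcd(61, 141) = 1, so the inverse exists.
Back-substitute for 1:
1 = 1·4 − 1·3
  = −1·19 + 5·4
  = 5·61 − 16·19
  = −16·141 + 37·61
So 61⁻¹ ≡ 37 (mod 141).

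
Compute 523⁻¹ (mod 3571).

2103

Apply the Euclidean algorithm and back-substitute:
3571 = 6*523 + 433
523 = 1*433 + 90
433 = 4*90 + 73
90 = 1*73 + 17
73 = 4*17 + 5
17 = 3*5 + 2
5 = 2*2 + 1
2 = 2*1 + 0
gcd(523, 3571) = 1, so the inverse exists.
Bézout: 1 = 215*3571 − 1468*523.
So 523⁻¹ ≡ −1468 ≡ 2103 (mod 3571).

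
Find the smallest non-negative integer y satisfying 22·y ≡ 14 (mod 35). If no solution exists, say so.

gcd(22, 35) = 1, so a unique solution mod 35 exists.
22⁻¹ ≡ 8 (mod 35).
y ≡ 8·14 ≡ 7 (mod 35).

7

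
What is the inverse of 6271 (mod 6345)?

By the extended Euclidean algorithm:
6345 = 1·6271 + 74
6271 = 84·74 + 55
74 = 1·55 + 19
55 = 2·19 + 17
19 = 1·17 + 2
17 = 8·2 + 1
2 = 2·1 + 0
gcd(6271, 6345) = 1, so the inverse exists.
Back-substitute for 1:
1 = 1·17 − 8·2
  = −8·19 + 9·17
  = 9·55 − 26·19
  = −26·74 + 35·55
  = 35·6271 − 2966·74
  = −2966·6345 + 3001·6271
So 6271⁻¹ ≡ 3001 (mod 6345).

3001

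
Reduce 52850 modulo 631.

52850 = 83·631 + 477, so 52850 ≡ 477 (mod 631).

477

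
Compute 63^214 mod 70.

49

214 in binary is 11010110, i.e. 214 = 128 + 64 + 16 + 4 + 2.
63^1 ≡ 63 (mod 70)
63^2 ≡ 63^2 = 3969 ≡ 49 (mod 70)
63^4 ≡ 49^2 = 2401 ≡ 21 (mod 70)
63^8 ≡ 21^2 = 441 ≡ 21 (mod 70)
63^16 ≡ 21^2 = 441 ≡ 21 (mod 70)
63^32 ≡ 21^2 = 441 ≡ 21 (mod 70)
63^64 ≡ 21^2 = 441 ≡ 21 (mod 70)
63^128 ≡ 21^2 = 441 ≡ 21 (mod 70)
63^214 = 63^128 · 63^64 · 63^16 · 63^4 · 63^2 ≡ 21 · 21 · 21 · 21 · 49 (mod 70).
Accumulate the product:
21 · 21 = 441 ≡ 21
21 · 21 = 441 ≡ 21
21 · 21 = 441 ≡ 21
21 · 49 = 1029 ≡ 49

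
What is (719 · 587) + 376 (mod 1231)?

196

719 · 587 = 422053 ≡ 1051 (mod 1231)
1051 + 376 = 1427 ≡ 196 (mod 1231)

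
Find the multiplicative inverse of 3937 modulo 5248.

Run the extended Euclidean algorithm:
5248 = 1·3937 + 1311
3937 = 3·1311 + 4
1311 = 327·4 + 3
4 = 1·3 + 1
3 = 3·1 + 0
gcd(3937, 5248) = 1, so the inverse exists.
Bézout: 1 = −985·5248 + 1313·3937.
So 3937⁻¹ ≡ 1313 (mod 5248).

1313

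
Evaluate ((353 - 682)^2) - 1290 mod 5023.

1468

353 - 682 = -329 ≡ 4694 (mod 5023)
(4694)^2 ≡ 2758 (mod 5023)
2758 - 1290 = 1468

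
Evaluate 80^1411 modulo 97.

26

1411 in binary is 10110000011, i.e. 1411 = 1024 + 256 + 128 + 2 + 1.
80^1 ≡ 80 (mod 97)
80^2 ≡ 80^2 = 6400 ≡ 95 (mod 97)
80^4 ≡ 95^2 = 9025 ≡ 4 (mod 97)
80^8 ≡ 4^2 = 16 (mod 97)
80^16 ≡ 16^2 = 256 ≡ 62 (mod 97)
80^32 ≡ 62^2 = 3844 ≡ 61 (mod 97)
80^64 ≡ 61^2 = 3721 ≡ 35 (mod 97)
80^128 ≡ 35^2 = 1225 ≡ 61 (mod 97)
80^256 ≡ 61^2 = 3721 ≡ 35 (mod 97)
80^512 ≡ 35^2 = 1225 ≡ 61 (mod 97)
80^1024 ≡ 61^2 = 3721 ≡ 35 (mod 97)
80^1411 = 80^1024 * 80^256 * 80^128 * 80^2 * 80^1 ≡ 35 * 35 * 61 * 95 * 80 (mod 97).
Accumulate the product:
35 * 35 = 1225 ≡ 61
61 * 61 = 3721 ≡ 35
35 * 95 = 3325 ≡ 27
27 * 80 = 2160 ≡ 26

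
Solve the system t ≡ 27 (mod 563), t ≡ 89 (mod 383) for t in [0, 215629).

563⁻¹ mod 383: 563*283 ≡ 1 (mod 383), so 563⁻¹ ≡ 283.
t = 27 + 563*((89 − 27)*283 mod 383) = 27 + 563*311 = 175120.
Check: 175120 mod 563 = 27, 175120 mod 383 = 89. ✓

175120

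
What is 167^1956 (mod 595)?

421

Using repeated squaring:
1956 in binary is 11110100100, i.e. 1956 = 1024 + 512 + 256 + 128 + 32 + 4.
167^1 ≡ 167 (mod 595)
167^2 ≡ 167^2 = 27889 ≡ 519 (mod 595)
167^4 ≡ 519^2 = 269361 ≡ 421 (mod 595)
167^8 ≡ 421^2 = 177241 ≡ 526 (mod 595)
167^16 ≡ 526^2 = 276676 ≡ 1 (mod 595)
167^32 ≡ 1^2 = 1 (mod 595)
167^64 ≡ 1^2 = 1 (mod 595)
167^128 ≡ 1^2 = 1 (mod 595)
167^256 ≡ 1^2 = 1 (mod 595)
167^512 ≡ 1^2 = 1 (mod 595)
167^1024 ≡ 1^2 = 1 (mod 595)
167^1956 = 167^1024 * 167^512 * 167^256 * 167^128 * 167^32 * 167^4 ≡ 1 * 1 * 1 * 1 * 1 * 421 (mod 595).
Accumulate the product:
1 * 1 = 1
1 * 1 = 1
1 * 1 = 1
1 * 1 = 1
1 * 421 = 421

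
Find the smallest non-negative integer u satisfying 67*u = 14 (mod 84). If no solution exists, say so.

14

gcd(67, 84) = 1, so a unique solution mod 84 exists.
67⁻¹ ≡ 79 (mod 84).
u ≡ 79*14 ≡ 14 (mod 84).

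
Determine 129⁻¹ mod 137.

Apply the Euclidean algorithm and back-substitute:
137 = 1·129 + 8
129 = 16·8 + 1
8 = 8·1 + 0
gcd(129, 137) = 1, so the inverse exists.
Back-substitute for 1:
1 = 1·129 − 16·8
  = −16·137 + 17·129
So 129⁻¹ ≡ 17 (mod 137).

17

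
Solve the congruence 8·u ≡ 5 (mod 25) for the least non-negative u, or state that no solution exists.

10

gcd(8, 25) = 1, so a unique solution mod 25 exists.
8⁻¹ ≡ 22 (mod 25).
u ≡ 22·5 ≡ 10 (mod 25).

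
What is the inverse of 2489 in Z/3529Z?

Run the extended Euclidean algorithm:
3529 = 1*2489 + 1040
2489 = 2*1040 + 409
1040 = 2*409 + 222
409 = 1*222 + 187
222 = 1*187 + 35
187 = 5*35 + 12
35 = 2*12 + 11
12 = 1*11 + 1
11 = 11*1 + 0
gcd(2489, 3529) = 1, so the inverse exists.
Back-substitute for 1:
1 = 1*12 − 1*11
  = −1*35 + 3*12
  = 3*187 − 16*35
  = −16*222 + 19*187
  = 19*409 − 35*222
  = −35*1040 + 89*409
  = 89*2489 − 213*1040
  = −213*3529 + 302*2489
So 2489⁻¹ ≡ 302 (mod 3529).

302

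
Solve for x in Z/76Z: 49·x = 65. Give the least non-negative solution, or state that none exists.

gcd(49, 76) = 1, so a unique solution mod 76 exists.
49⁻¹ ≡ 45 (mod 76).
x ≡ 45·65 ≡ 37 (mod 76).

37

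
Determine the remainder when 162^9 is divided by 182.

9 in binary is 1001, i.e. 9 = 8 + 1.
162^1 ≡ 162 (mod 182)
162^2 ≡ 162^2 = 26244 ≡ 36 (mod 182)
162^4 ≡ 36^2 = 1296 ≡ 22 (mod 182)
162^8 ≡ 22^2 = 484 ≡ 120 (mod 182)
162^9 = 162^8 · 162^1 ≡ 120 · 162 (mod 182).
120 · 162 = 19440 ≡ 148 (mod 182).

148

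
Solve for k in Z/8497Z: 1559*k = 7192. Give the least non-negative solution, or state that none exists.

7308

gcd(1559, 8497) = 1, so a unique solution mod 8497 exists.
1559⁻¹ ≡ 932 (mod 8497).
k ≡ 932*7192 ≡ 7308 (mod 8497).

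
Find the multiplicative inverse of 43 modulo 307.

307 = 7*43 + 6
43 = 7*6 + 1
6 = 6*1 + 0
gcd(43, 307) = 1, so the inverse exists.
Bézout: 1 = −7*307 + 50*43.
So 43⁻¹ ≡ 50 (mod 307).

50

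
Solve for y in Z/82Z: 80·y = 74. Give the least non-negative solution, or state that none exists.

gcd(80, 82) = 2, and 2 | 74, so solutions exist.
Divide through by 2: 40·y ≡ 37 (mod 41).
40⁻¹ ≡ 40 (mod 41).
y ≡ 40·37 ≡ 4 (mod 41).
The smallest non-negative solution is y = 4.

4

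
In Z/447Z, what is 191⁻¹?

447 = 2×191 + 65
191 = 2×65 + 61
65 = 1×61 + 4
61 = 15×4 + 1
4 = 4×1 + 0
gcd(191, 447) = 1, so the inverse exists.
Back-substitute for 1:
1 = 1×61 − 15×4
  = −15×65 + 16×61
  = 16×191 − 47×65
  = −47×447 + 110×191
So 191⁻¹ ≡ 110 (mod 447).

110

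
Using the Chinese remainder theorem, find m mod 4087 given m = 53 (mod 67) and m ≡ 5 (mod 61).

3604

67⁻¹ mod 61: 67*51 ≡ 1 (mod 61), so 67⁻¹ ≡ 51.
m = 53 + 67*((5 − 53)*51 mod 61) = 53 + 67*53 = 3604.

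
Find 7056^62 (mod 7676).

Compute successive squares:
62 in binary is 111110, i.e. 62 = 32 + 16 + 8 + 4 + 2.
7056^1 ≡ 7056 (mod 7676)
7056^2 ≡ 7056^2 = 49787136 ≡ 600 (mod 7676)
7056^4 ≡ 600^2 = 360000 ≡ 6904 (mod 7676)
7056^8 ≡ 6904^2 = 47665216 ≡ 4932 (mod 7676)
7056^16 ≡ 4932^2 = 24324624 ≡ 7056 (mod 7676)
7056^32 ≡ 7056^2 = 49787136 ≡ 600 (mod 7676)
7056^62 = 7056^32 * 7056^16 * 7056^8 * 7056^4 * 7056^2 ≡ 600 * 7056 * 4932 * 6904 * 600 (mod 7676).
Accumulate the product:
600 * 7056 = 4233600 ≡ 4124
4124 * 4932 = 20339568 ≡ 5844
5844 * 6904 = 40346976 ≡ 1920
1920 * 600 = 1152000 ≡ 600

600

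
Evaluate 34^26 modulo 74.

12

26 in binary is 11010, i.e. 26 = 16 + 8 + 2.
34^1 ≡ 34 (mod 74)
34^2 ≡ 34^2 = 1156 ≡ 46 (mod 74)
34^4 ≡ 46^2 = 2116 ≡ 44 (mod 74)
34^8 ≡ 44^2 = 1936 ≡ 12 (mod 74)
34^16 ≡ 12^2 = 144 ≡ 70 (mod 74)
34^26 = 34^16 * 34^8 * 34^2 ≡ 70 * 12 * 46 (mod 74).
Accumulate the product:
70 * 12 = 840 ≡ 26
26 * 46 = 1196 ≡ 12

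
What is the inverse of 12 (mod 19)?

8

19 = 1·12 + 7
12 = 1·7 + 5
7 = 1·5 + 2
5 = 2·2 + 1
2 = 2·1 + 0
gcd(12, 19) = 1, so the inverse exists.
Back-substitute for 1:
1 = 1·5 − 2·2
  = −2·7 + 3·5
  = 3·12 − 5·7
  = −5·19 + 8·12
So 12⁻¹ ≡ 8 (mod 19).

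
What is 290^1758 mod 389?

13

Using repeated squaring:
290^1 ≡ 290 (mod 389)
290^2 ≡ 290^2 = 84100 ≡ 76 (mod 389)
290^4 ≡ 76^2 = 5776 ≡ 330 (mod 389)
290^8 ≡ 330^2 = 108900 ≡ 369 (mod 389)
290^16 ≡ 369^2 = 136161 ≡ 11 (mod 389)
290^32 ≡ 11^2 = 121 (mod 389)
290^64 ≡ 121^2 = 14641 ≡ 248 (mod 389)
290^128 ≡ 248^2 = 61504 ≡ 42 (mod 389)
290^256 ≡ 42^2 = 1764 ≡ 208 (mod 389)
290^512 ≡ 208^2 = 43264 ≡ 85 (mod 389)
290^1024 ≡ 85^2 = 7225 ≡ 223 (mod 389)
290^1758 = 290^1024 · 290^512 · 290^128 · 290^64 · 290^16 · 290^8 · 290^4 · 290^2 ≡ 223 · 85 · 42 · 248 · 11 · 369 · 330 · 76 (mod 389).
Accumulate the product:
223 · 85 = 18955 ≡ 283
283 · 42 = 11886 ≡ 216
216 · 248 = 53568 ≡ 275
275 · 11 = 3025 ≡ 302
302 · 369 = 111438 ≡ 184
184 · 330 = 60720 ≡ 36
36 · 76 = 2736 ≡ 13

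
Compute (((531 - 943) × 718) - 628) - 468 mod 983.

531 - 943 = -412 ≡ 571 (mod 983)
571 × 718 = 409978 ≡ 67 (mod 983)
67 - 628 = -561 ≡ 422 (mod 983)
422 - 468 = -46 ≡ 937 (mod 983)

937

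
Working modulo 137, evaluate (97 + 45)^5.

111

97 + 45 = 142 ≡ 5 (mod 137)
(5)^5 ≡ 111 (mod 137)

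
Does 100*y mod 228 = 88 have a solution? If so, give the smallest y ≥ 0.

10

gcd(100, 228) = 4, and 4 | 88, so solutions exist.
Divide through by 4: 25*y mod 57 = 22.
25⁻¹ ≡ 16 (mod 57).
y ≡ 16*22 ≡ 10 (mod 57).
The smallest non-negative solution is y = 10.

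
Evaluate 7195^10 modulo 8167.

7195^1 ≡ 7195 (mod 8167)
7195^2 ≡ 7195^2 = 51768025 ≡ 5579 (mod 8167)
7195^4 ≡ 5579^2 = 31125241 ≡ 804 (mod 8167)
7195^8 ≡ 804^2 = 646416 ≡ 1223 (mod 8167)
7195^10 = 7195^8 · 7195^2 ≡ 1223 · 5579 (mod 8167).
1223 · 5579 = 6823117 ≡ 3672 (mod 8167).

3672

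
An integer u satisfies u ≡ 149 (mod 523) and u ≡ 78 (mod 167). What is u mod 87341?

73892

523⁻¹ mod 167: 523*38 ≡ 1 (mod 167), so 523⁻¹ ≡ 38.
u = 149 + 523*((78 − 149)*38 mod 167) = 149 + 523*141 = 73892.
Check: 73892 mod 523 = 149, 73892 mod 167 = 78. ✓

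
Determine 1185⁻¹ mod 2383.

1283

2383 = 2×1185 + 13
1185 = 91×13 + 2
13 = 6×2 + 1
2 = 2×1 + 0
gcd(1185, 2383) = 1, so the inverse exists.
Back-substitute for 1:
1 = 1×13 − 6×2
  = −6×1185 + 547×13
  = 547×2383 − 1100×1185
So 1185⁻¹ ≡ −1100 ≡ 1283 (mod 2383).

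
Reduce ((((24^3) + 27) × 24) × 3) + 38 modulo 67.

(24)^3 ≡ 22 (mod 67)
22 + 27 = 49
49 × 24 = 1176 ≡ 37 (mod 67)
37 × 3 = 111 ≡ 44 (mod 67)
44 + 38 = 82 ≡ 15 (mod 67)

15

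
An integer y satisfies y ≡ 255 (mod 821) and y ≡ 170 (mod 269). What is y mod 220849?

74145

821⁻¹ mod 269: 821×173 ≡ 1 (mod 269), so 821⁻¹ ≡ 173.
y = 255 + 821×((170 − 255)×173 mod 269) = 255 + 821×90 = 74145.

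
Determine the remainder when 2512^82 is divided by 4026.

1402

Using repeated squaring:
82 in binary is 1010010, i.e. 82 = 64 + 16 + 2.
2512^1 ≡ 2512 (mod 4026)
2512^2 ≡ 2512^2 = 6310144 ≡ 1402 (mod 4026)
2512^4 ≡ 1402^2 = 1965604 ≡ 916 (mod 4026)
2512^8 ≡ 916^2 = 839056 ≡ 1648 (mod 4026)
2512^16 ≡ 1648^2 = 2715904 ≡ 2380 (mod 4026)
2512^32 ≡ 2380^2 = 5664400 ≡ 3844 (mod 4026)
2512^64 ≡ 3844^2 = 14776336 ≡ 916 (mod 4026)
2512^82 = 2512^64 · 2512^16 · 2512^2 ≡ 916 · 2380 · 1402 (mod 4026).
Accumulate the product:
916 · 2380 = 2180080 ≡ 2014
2014 · 1402 = 2823628 ≡ 1402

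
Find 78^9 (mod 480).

288

By square-and-multiply:
9 in binary is 1001, i.e. 9 = 8 + 1.
78^1 ≡ 78 (mod 480)
78^2 ≡ 78^2 = 6084 ≡ 324 (mod 480)
78^4 ≡ 324^2 = 104976 ≡ 336 (mod 480)
78^8 ≡ 336^2 = 112896 ≡ 96 (mod 480)
78^9 = 78^8 · 78^1 ≡ 96 · 78 (mod 480).
96 · 78 = 7488 ≡ 288 (mod 480).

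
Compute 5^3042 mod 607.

369

3042 in binary is 101111100010, i.e. 3042 = 2048 + 512 + 256 + 128 + 64 + 32 + 2.
5^1 ≡ 5 (mod 607)
5^2 ≡ 5^2 = 25 (mod 607)
5^4 ≡ 25^2 = 625 ≡ 18 (mod 607)
5^8 ≡ 18^2 = 324 (mod 607)
5^16 ≡ 324^2 = 104976 ≡ 572 (mod 607)
5^32 ≡ 572^2 = 327184 ≡ 11 (mod 607)
5^64 ≡ 11^2 = 121 (mod 607)
5^128 ≡ 121^2 = 14641 ≡ 73 (mod 607)
5^256 ≡ 73^2 = 5329 ≡ 473 (mod 607)
5^512 ≡ 473^2 = 223729 ≡ 353 (mod 607)
5^1024 ≡ 353^2 = 124609 ≡ 174 (mod 607)
5^2048 ≡ 174^2 = 30276 ≡ 533 (mod 607)
5^3042 = 5^2048 × 5^512 × 5^256 × 5^128 × 5^64 × 5^32 × 5^2 ≡ 533 × 353 × 473 × 73 × 121 × 11 × 25 (mod 607).
Accumulate the product:
533 × 353 = 188149 ≡ 586
586 × 473 = 277178 ≡ 386
386 × 73 = 28178 ≡ 256
256 × 121 = 30976 ≡ 19
19 × 11 = 209
209 × 25 = 5225 ≡ 369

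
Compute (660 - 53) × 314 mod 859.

660 - 53 = 607
607 × 314 = 190598 ≡ 759 (mod 859)

759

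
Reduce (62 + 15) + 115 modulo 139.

62 + 15 = 77
77 + 115 = 192 ≡ 53 (mod 139)

53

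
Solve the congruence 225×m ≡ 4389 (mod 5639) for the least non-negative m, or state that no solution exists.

gcd(225, 5639) = 1, so a unique solution mod 5639 exists.
225⁻¹ ≡ 401 (mod 5639).
m ≡ 401×4389 ≡ 621 (mod 5639).

621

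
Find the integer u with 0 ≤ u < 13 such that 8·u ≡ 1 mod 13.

5

Run the extended Euclidean algorithm:
13 = 1×8 + 5
8 = 1×5 + 3
5 = 1×3 + 2
3 = 1×2 + 1
2 = 2×1 + 0
gcd(8, 13) = 1, so the inverse exists.
Bézout: 1 = −3×13 + 5×8.
So 8⁻¹ ≡ 5 (mod 13).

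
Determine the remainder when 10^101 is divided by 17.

6

Using repeated squaring:
10^1 ≡ 10 (mod 17)
10^2 ≡ 10^2 = 100 ≡ 15 (mod 17)
10^4 ≡ 15^2 = 225 ≡ 4 (mod 17)
10^8 ≡ 4^2 = 16 (mod 17)
10^16 ≡ 16^2 = 256 ≡ 1 (mod 17)
10^32 ≡ 1^2 = 1 (mod 17)
10^64 ≡ 1^2 = 1 (mod 17)
10^101 = 10^64 × 10^32 × 10^4 × 10^1 ≡ 1 × 1 × 4 × 10 (mod 17).
Accumulate the product:
1 × 1 = 1
1 × 4 = 4
4 × 10 = 40 ≡ 6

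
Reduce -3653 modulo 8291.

4638

-3653 = -1·8291 + 4638, so -3653 ≡ 4638 (mod 8291).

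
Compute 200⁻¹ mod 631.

Apply the Euclidean algorithm and back-substitute:
631 = 3×200 + 31
200 = 6×31 + 14
31 = 2×14 + 3
14 = 4×3 + 2
3 = 1×2 + 1
2 = 2×1 + 0
gcd(200, 631) = 1, so the inverse exists.
Back-substitute for 1:
1 = 1×3 − 1×2
  = −1×14 + 5×3
  = 5×31 − 11×14
  = −11×200 + 71×31
  = 71×631 − 224×200
So 200⁻¹ ≡ −224 ≡ 407 (mod 631).

407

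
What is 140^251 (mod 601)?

573

251 in binary is 11111011, i.e. 251 = 128 + 64 + 32 + 16 + 8 + 2 + 1.
140^1 ≡ 140 (mod 601)
140^2 ≡ 140^2 = 19600 ≡ 368 (mod 601)
140^4 ≡ 368^2 = 135424 ≡ 199 (mod 601)
140^8 ≡ 199^2 = 39601 ≡ 536 (mod 601)
140^16 ≡ 536^2 = 287296 ≡ 18 (mod 601)
140^32 ≡ 18^2 = 324 (mod 601)
140^64 ≡ 324^2 = 104976 ≡ 402 (mod 601)
140^128 ≡ 402^2 = 161604 ≡ 536 (mod 601)
140^251 = 140^128 * 140^64 * 140^32 * 140^16 * 140^8 * 140^2 * 140^1 ≡ 536 * 402 * 324 * 18 * 536 * 368 * 140 (mod 601).
Accumulate the product:
536 * 402 = 215472 ≡ 314
314 * 324 = 101736 ≡ 167
167 * 18 = 3006 ≡ 1
1 * 536 = 536
536 * 368 = 197248 ≡ 120
120 * 140 = 16800 ≡ 573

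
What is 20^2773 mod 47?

By square-and-multiply:
2773 in binary is 101011010101, i.e. 2773 = 2048 + 512 + 128 + 64 + 16 + 4 + 1.
20^1 ≡ 20 (mod 47)
20^2 ≡ 20^2 = 400 ≡ 24 (mod 47)
20^4 ≡ 24^2 = 576 ≡ 12 (mod 47)
20^8 ≡ 12^2 = 144 ≡ 3 (mod 47)
20^16 ≡ 3^2 = 9 (mod 47)
20^32 ≡ 9^2 = 81 ≡ 34 (mod 47)
20^64 ≡ 34^2 = 1156 ≡ 28 (mod 47)
20^128 ≡ 28^2 = 784 ≡ 32 (mod 47)
20^256 ≡ 32^2 = 1024 ≡ 37 (mod 47)
20^512 ≡ 37^2 = 1369 ≡ 6 (mod 47)
20^1024 ≡ 6^2 = 36 (mod 47)
20^2048 ≡ 36^2 = 1296 ≡ 27 (mod 47)
20^2773 = 20^2048 * 20^512 * 20^128 * 20^64 * 20^16 * 20^4 * 20^1 ≡ 27 * 6 * 32 * 28 * 9 * 12 * 20 (mod 47).
Accumulate the product:
27 * 6 = 162 ≡ 21
21 * 32 = 672 ≡ 14
14 * 28 = 392 ≡ 16
16 * 9 = 144 ≡ 3
3 * 12 = 36
36 * 20 = 720 ≡ 15

15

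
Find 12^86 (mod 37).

7

By square-and-multiply:
12^1 ≡ 12 (mod 37)
12^2 ≡ 12^2 = 144 ≡ 33 (mod 37)
12^4 ≡ 33^2 = 1089 ≡ 16 (mod 37)
12^8 ≡ 16^2 = 256 ≡ 34 (mod 37)
12^16 ≡ 34^2 = 1156 ≡ 9 (mod 37)
12^32 ≡ 9^2 = 81 ≡ 7 (mod 37)
12^64 ≡ 7^2 = 49 ≡ 12 (mod 37)
12^86 = 12^64 * 12^16 * 12^4 * 12^2 ≡ 12 * 9 * 16 * 33 (mod 37).
Accumulate the product:
12 * 9 = 108 ≡ 34
34 * 16 = 544 ≡ 26
26 * 33 = 858 ≡ 7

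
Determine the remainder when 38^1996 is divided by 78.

1996 in binary is 11111001100, i.e. 1996 = 1024 + 512 + 256 + 128 + 64 + 8 + 4.
38^1 ≡ 38 (mod 78)
38^2 ≡ 38^2 = 1444 ≡ 40 (mod 78)
38^4 ≡ 40^2 = 1600 ≡ 40 (mod 78)
38^8 ≡ 40^2 = 1600 ≡ 40 (mod 78)
38^16 ≡ 40^2 = 1600 ≡ 40 (mod 78)
38^32 ≡ 40^2 = 1600 ≡ 40 (mod 78)
38^64 ≡ 40^2 = 1600 ≡ 40 (mod 78)
38^128 ≡ 40^2 = 1600 ≡ 40 (mod 78)
38^256 ≡ 40^2 = 1600 ≡ 40 (mod 78)
38^512 ≡ 40^2 = 1600 ≡ 40 (mod 78)
38^1024 ≡ 40^2 = 1600 ≡ 40 (mod 78)
38^1996 = 38^1024 * 38^512 * 38^256 * 38^128 * 38^64 * 38^8 * 38^4 ≡ 40 * 40 * 40 * 40 * 40 * 40 * 40 (mod 78).
Accumulate the product:
40 * 40 = 1600 ≡ 40
40 * 40 = 1600 ≡ 40
40 * 40 = 1600 ≡ 40
40 * 40 = 1600 ≡ 40
40 * 40 = 1600 ≡ 40
40 * 40 = 1600 ≡ 40

40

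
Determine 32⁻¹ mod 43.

By the extended Euclidean algorithm:
43 = 1*32 + 11
32 = 2*11 + 10
11 = 1*10 + 1
10 = 10*1 + 0
gcd(32, 43) = 1, so the inverse exists.
Back-substitute for 1:
1 = 1*11 − 1*10
  = −1*32 + 3*11
  = 3*43 − 4*32
So 32⁻¹ ≡ −4 ≡ 39 (mod 43).

39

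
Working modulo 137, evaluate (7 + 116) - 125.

135

7 + 116 = 123
123 - 125 = -2 ≡ 135 (mod 137)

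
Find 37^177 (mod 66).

49

By square-and-multiply:
177 in binary is 10110001, i.e. 177 = 128 + 32 + 16 + 1.
37^1 ≡ 37 (mod 66)
37^2 ≡ 37^2 = 1369 ≡ 49 (mod 66)
37^4 ≡ 49^2 = 2401 ≡ 25 (mod 66)
37^8 ≡ 25^2 = 625 ≡ 31 (mod 66)
37^16 ≡ 31^2 = 961 ≡ 37 (mod 66)
37^32 ≡ 37^2 = 1369 ≡ 49 (mod 66)
37^64 ≡ 49^2 = 2401 ≡ 25 (mod 66)
37^128 ≡ 25^2 = 625 ≡ 31 (mod 66)
37^177 = 37^128 × 37^32 × 37^16 × 37^1 ≡ 31 × 49 × 37 × 37 (mod 66).
Accumulate the product:
31 × 49 = 1519 ≡ 1
1 × 37 = 37
37 × 37 = 1369 ≡ 49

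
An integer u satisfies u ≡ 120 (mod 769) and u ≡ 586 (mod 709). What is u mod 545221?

242355

769⁻¹ mod 709: 769*130 ≡ 1 (mod 709), so 769⁻¹ ≡ 130.
u = 120 + 769*((586 − 120)*130 mod 709) = 120 + 769*315 = 242355.
Check: 242355 mod 769 = 120, 242355 mod 709 = 586. ✓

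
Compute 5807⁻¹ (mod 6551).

3795

6551 = 1·5807 + 744
5807 = 7·744 + 599
744 = 1·599 + 145
599 = 4·145 + 19
145 = 7·19 + 12
19 = 1·12 + 7
12 = 1·7 + 5
7 = 1·5 + 2
5 = 2·2 + 1
2 = 2·1 + 0
gcd(5807, 6551) = 1, so the inverse exists.
Back-substitute for 1:
1 = 1·5 − 2·2
  = −2·7 + 3·5
  = 3·12 − 5·7
  = −5·19 + 8·12
  = 8·145 − 61·19
  = −61·599 + 252·145
  = 252·744 − 313·599
  = −313·5807 + 2443·744
  = 2443·6551 − 2756·5807
So 5807⁻¹ ≡ −2756 ≡ 3795 (mod 6551).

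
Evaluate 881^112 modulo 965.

881^1 ≡ 881 (mod 965)
881^2 ≡ 881^2 = 776161 ≡ 301 (mod 965)
881^4 ≡ 301^2 = 90601 ≡ 856 (mod 965)
881^8 ≡ 856^2 = 732736 ≡ 301 (mod 965)
881^16 ≡ 301^2 = 90601 ≡ 856 (mod 965)
881^32 ≡ 856^2 = 732736 ≡ 301 (mod 965)
881^64 ≡ 301^2 = 90601 ≡ 856 (mod 965)
881^112 = 881^64 · 881^32 · 881^16 ≡ 856 · 301 · 856 (mod 965).
Accumulate the product:
856 · 301 = 257656 ≡ 1
1 · 856 = 856

856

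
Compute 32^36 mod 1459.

585

Using repeated squaring:
36 in binary is 100100, i.e. 36 = 32 + 4.
32^1 ≡ 32 (mod 1459)
32^2 ≡ 32^2 = 1024 (mod 1459)
32^4 ≡ 1024^2 = 1048576 ≡ 1014 (mod 1459)
32^8 ≡ 1014^2 = 1028196 ≡ 1060 (mod 1459)
32^16 ≡ 1060^2 = 1123600 ≡ 170 (mod 1459)
32^32 ≡ 170^2 = 28900 ≡ 1179 (mod 1459)
32^36 = 32^32 × 32^4 ≡ 1179 × 1014 (mod 1459).
1179 × 1014 = 1195506 ≡ 585 (mod 1459).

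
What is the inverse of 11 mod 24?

11

Apply the Euclidean algorithm and back-substitute:
24 = 2×11 + 2
11 = 5×2 + 1
2 = 2×1 + 0
gcd(11, 24) = 1, so the inverse exists.
Back-substitute for 1:
1 = 1×11 − 5×2
  = −5×24 + 11×11
So 11⁻¹ ≡ 11 (mod 24).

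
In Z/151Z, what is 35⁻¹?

82

151 = 4·35 + 11
35 = 3·11 + 2
11 = 5·2 + 1
2 = 2·1 + 0
gcd(35, 151) = 1, so the inverse exists.
Back-substitute for 1:
1 = 1·11 − 5·2
  = −5·35 + 16·11
  = 16·151 − 69·35
So 35⁻¹ ≡ −69 ≡ 82 (mod 151).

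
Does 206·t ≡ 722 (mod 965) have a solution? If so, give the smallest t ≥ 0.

397

gcd(206, 965) = 1, so a unique solution mod 965 exists.
206⁻¹ ≡ 876 (mod 965).
t ≡ 876·722 ≡ 397 (mod 965).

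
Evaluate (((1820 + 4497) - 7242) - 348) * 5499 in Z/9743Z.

1820 + 4497 = 6317
6317 - 7242 = -925 ≡ 8818 (mod 9743)
8818 - 348 = 8470
8470 * 5499 = 46576530 ≡ 4990 (mod 9743)

4990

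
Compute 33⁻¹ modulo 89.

27

By the extended Euclidean algorithm:
89 = 2*33 + 23
33 = 1*23 + 10
23 = 2*10 + 3
10 = 3*3 + 1
3 = 3*1 + 0
gcd(33, 89) = 1, so the inverse exists.
Bézout: 1 = −10*89 + 27*33.
So 33⁻¹ ≡ 27 (mod 89).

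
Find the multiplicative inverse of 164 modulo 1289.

841

Apply the Euclidean algorithm and back-substitute:
1289 = 7*164 + 141
164 = 1*141 + 23
141 = 6*23 + 3
23 = 7*3 + 2
3 = 1*2 + 1
2 = 2*1 + 0
gcd(164, 1289) = 1, so the inverse exists.
Bézout: 1 = 57*1289 − 448*164.
So 164⁻¹ ≡ −448 ≡ 841 (mod 1289).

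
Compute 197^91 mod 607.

91 in binary is 1011011, i.e. 91 = 64 + 16 + 8 + 2 + 1.
197^1 ≡ 197 (mod 607)
197^2 ≡ 197^2 = 38809 ≡ 568 (mod 607)
197^4 ≡ 568^2 = 322624 ≡ 307 (mod 607)
197^8 ≡ 307^2 = 94249 ≡ 164 (mod 607)
197^16 ≡ 164^2 = 26896 ≡ 188 (mod 607)
197^32 ≡ 188^2 = 35344 ≡ 138 (mod 607)
197^64 ≡ 138^2 = 19044 ≡ 227 (mod 607)
197^91 = 197^64 · 197^16 · 197^8 · 197^2 · 197^1 ≡ 227 · 188 · 164 · 568 · 197 (mod 607).
Accumulate the product:
227 · 188 = 42676 ≡ 186
186 · 164 = 30504 ≡ 154
154 · 568 = 87472 ≡ 64
64 · 197 = 12608 ≡ 468

468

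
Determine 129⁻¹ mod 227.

44

By the extended Euclidean algorithm:
227 = 1*129 + 98
129 = 1*98 + 31
98 = 3*31 + 5
31 = 6*5 + 1
5 = 5*1 + 0
gcd(129, 227) = 1, so the inverse exists.
Back-substitute for 1:
1 = 1*31 − 6*5
  = −6*98 + 19*31
  = 19*129 − 25*98
  = −25*227 + 44*129
So 129⁻¹ ≡ 44 (mod 227).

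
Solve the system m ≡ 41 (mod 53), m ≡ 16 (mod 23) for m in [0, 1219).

53⁻¹ mod 23: 53×10 ≡ 1 (mod 23), so 53⁻¹ ≡ 10.
m = 41 + 53×((16 − 41)×10 mod 23) = 41 + 53×3 = 200.
Check: 200 mod 53 = 41, 200 mod 23 = 16. ✓

200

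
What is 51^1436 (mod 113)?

97

51^1 ≡ 51 (mod 113)
51^2 ≡ 51^2 = 2601 ≡ 2 (mod 113)
51^4 ≡ 2^2 = 4 (mod 113)
51^8 ≡ 4^2 = 16 (mod 113)
51^16 ≡ 16^2 = 256 ≡ 30 (mod 113)
51^32 ≡ 30^2 = 900 ≡ 109 (mod 113)
51^64 ≡ 109^2 = 11881 ≡ 16 (mod 113)
51^128 ≡ 16^2 = 256 ≡ 30 (mod 113)
51^256 ≡ 30^2 = 900 ≡ 109 (mod 113)
51^512 ≡ 109^2 = 11881 ≡ 16 (mod 113)
51^1024 ≡ 16^2 = 256 ≡ 30 (mod 113)
51^1436 = 51^1024 * 51^256 * 51^128 * 51^16 * 51^8 * 51^4 ≡ 30 * 109 * 30 * 30 * 16 * 4 (mod 113).
Accumulate the product:
30 * 109 = 3270 ≡ 106
106 * 30 = 3180 ≡ 16
16 * 30 = 480 ≡ 28
28 * 16 = 448 ≡ 109
109 * 4 = 436 ≡ 97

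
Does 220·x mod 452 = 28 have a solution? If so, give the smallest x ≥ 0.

33

gcd(220, 452) = 4, and 4 | 28, so solutions exist.
Divide through by 4: 55·x = 7 (mod 113).
55⁻¹ ≡ 37 (mod 113).
x ≡ 37·7 ≡ 33 (mod 113).
The smallest non-negative solution is x = 33.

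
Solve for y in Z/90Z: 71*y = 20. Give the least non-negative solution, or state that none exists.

gcd(71, 90) = 1, so a unique solution mod 90 exists.
71⁻¹ ≡ 71 (mod 90).
y ≡ 71*20 ≡ 70 (mod 90).

70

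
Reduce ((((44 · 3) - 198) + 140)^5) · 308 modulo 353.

44 · 3 = 132
132 - 198 = -66 ≡ 287 (mod 353)
287 + 140 = 427 ≡ 74 (mod 353)
(74)^5 ≡ 263 (mod 353)
263 · 308 = 81004 ≡ 167 (mod 353)

167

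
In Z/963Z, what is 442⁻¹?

451

963 = 2×442 + 79
442 = 5×79 + 47
79 = 1×47 + 32
47 = 1×32 + 15
32 = 2×15 + 2
15 = 7×2 + 1
2 = 2×1 + 0
gcd(442, 963) = 1, so the inverse exists.
Bézout: 1 = −207×963 + 451×442.
So 442⁻¹ ≡ 451 (mod 963).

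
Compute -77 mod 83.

6

-77 = -1·83 + 6, so -77 ≡ 6 (mod 83).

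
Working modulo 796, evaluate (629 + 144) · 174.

629 + 144 = 773
773 · 174 = 134502 ≡ 774 (mod 796)

774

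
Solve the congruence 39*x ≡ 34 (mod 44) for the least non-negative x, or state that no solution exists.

gcd(39, 44) = 1, so a unique solution mod 44 exists.
39⁻¹ ≡ 35 (mod 44).
x ≡ 35*34 ≡ 2 (mod 44).

2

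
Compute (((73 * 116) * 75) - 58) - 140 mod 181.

73 * 116 = 8468 ≡ 142 (mod 181)
142 * 75 = 10650 ≡ 152 (mod 181)
152 - 58 = 94
94 - 140 = -46 ≡ 135 (mod 181)

135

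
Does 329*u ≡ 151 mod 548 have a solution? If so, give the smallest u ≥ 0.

207

gcd(329, 548) = 1, so a unique solution mod 548 exists.
329⁻¹ ≡ 5 (mod 548).
u ≡ 5*151 ≡ 207 (mod 548).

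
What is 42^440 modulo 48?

440 in binary is 110111000, i.e. 440 = 256 + 128 + 32 + 16 + 8.
42^1 ≡ 42 (mod 48)
42^2 ≡ 42^2 = 1764 ≡ 36 (mod 48)
42^4 ≡ 36^2 = 1296 ≡ 0 (mod 48)
42^8 ≡ 0^2 = 0 (mod 48)
42^16 ≡ 0^2 = 0 (mod 48)
42^32 ≡ 0^2 = 0 (mod 48)
42^64 ≡ 0^2 = 0 (mod 48)
42^128 ≡ 0^2 = 0 (mod 48)
42^256 ≡ 0^2 = 0 (mod 48)
42^440 = 42^256 * 42^128 * 42^32 * 42^16 * 42^8 ≡ 0 * 0 * 0 * 0 * 0 (mod 48).
Accumulate the product:
0 * 0 = 0
0 * 0 = 0
0 * 0 = 0
0 * 0 = 0

0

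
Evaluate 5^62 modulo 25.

0

Compute successive squares:
62 in binary is 111110, i.e. 62 = 32 + 16 + 8 + 4 + 2.
5^1 ≡ 5 (mod 25)
5^2 ≡ 5^2 = 25 ≡ 0 (mod 25)
5^4 ≡ 0^2 = 0 (mod 25)
5^8 ≡ 0^2 = 0 (mod 25)
5^16 ≡ 0^2 = 0 (mod 25)
5^32 ≡ 0^2 = 0 (mod 25)
5^62 = 5^32 · 5^16 · 5^8 · 5^4 · 5^2 ≡ 0 · 0 · 0 · 0 · 0 (mod 25).
Accumulate the product:
0 · 0 = 0
0 · 0 = 0
0 · 0 = 0
0 · 0 = 0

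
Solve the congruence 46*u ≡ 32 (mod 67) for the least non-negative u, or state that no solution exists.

24

gcd(46, 67) = 1, so a unique solution mod 67 exists.
46⁻¹ ≡ 51 (mod 67).
u ≡ 51*32 ≡ 24 (mod 67).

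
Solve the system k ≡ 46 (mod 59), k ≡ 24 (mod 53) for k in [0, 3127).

872

59⁻¹ mod 53: 59·9 ≡ 1 (mod 53), so 59⁻¹ ≡ 9.
k = 46 + 59·((24 − 46)·9 mod 53) = 46 + 59·14 = 872.
Check: 872 mod 59 = 46, 872 mod 53 = 24. ✓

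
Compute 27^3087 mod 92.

31

3087 in binary is 110000001111, i.e. 3087 = 2048 + 1024 + 8 + 4 + 2 + 1.
27^1 ≡ 27 (mod 92)
27^2 ≡ 27^2 = 729 ≡ 85 (mod 92)
27^4 ≡ 85^2 = 7225 ≡ 49 (mod 92)
27^8 ≡ 49^2 = 2401 ≡ 9 (mod 92)
27^16 ≡ 9^2 = 81 (mod 92)
27^32 ≡ 81^2 = 6561 ≡ 29 (mod 92)
27^64 ≡ 29^2 = 841 ≡ 13 (mod 92)
27^128 ≡ 13^2 = 169 ≡ 77 (mod 92)
27^256 ≡ 77^2 = 5929 ≡ 41 (mod 92)
27^512 ≡ 41^2 = 1681 ≡ 25 (mod 92)
27^1024 ≡ 25^2 = 625 ≡ 73 (mod 92)
27^2048 ≡ 73^2 = 5329 ≡ 85 (mod 92)
27^3087 = 27^2048 * 27^1024 * 27^8 * 27^4 * 27^2 * 27^1 ≡ 85 * 73 * 9 * 49 * 85 * 27 (mod 92).
Accumulate the product:
85 * 73 = 6205 ≡ 41
41 * 9 = 369 ≡ 1
1 * 49 = 49
49 * 85 = 4165 ≡ 25
25 * 27 = 675 ≡ 31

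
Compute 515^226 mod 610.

95

By square-and-multiply:
226 in binary is 11100010, i.e. 226 = 128 + 64 + 32 + 2.
515^1 ≡ 515 (mod 610)
515^2 ≡ 515^2 = 265225 ≡ 485 (mod 610)
515^4 ≡ 485^2 = 235225 ≡ 375 (mod 610)
515^8 ≡ 375^2 = 140625 ≡ 325 (mod 610)
515^16 ≡ 325^2 = 105625 ≡ 95 (mod 610)
515^32 ≡ 95^2 = 9025 ≡ 485 (mod 610)
515^64 ≡ 485^2 = 235225 ≡ 375 (mod 610)
515^128 ≡ 375^2 = 140625 ≡ 325 (mod 610)
515^226 = 515^128 * 515^64 * 515^32 * 515^2 ≡ 325 * 375 * 485 * 485 (mod 610).
Accumulate the product:
325 * 375 = 121875 ≡ 485
485 * 485 = 235225 ≡ 375
375 * 485 = 181875 ≡ 95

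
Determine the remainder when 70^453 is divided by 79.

12

Using repeated squaring:
453 in binary is 111000101, i.e. 453 = 256 + 128 + 64 + 4 + 1.
70^1 ≡ 70 (mod 79)
70^2 ≡ 70^2 = 4900 ≡ 2 (mod 79)
70^4 ≡ 2^2 = 4 (mod 79)
70^8 ≡ 4^2 = 16 (mod 79)
70^16 ≡ 16^2 = 256 ≡ 19 (mod 79)
70^32 ≡ 19^2 = 361 ≡ 45 (mod 79)
70^64 ≡ 45^2 = 2025 ≡ 50 (mod 79)
70^128 ≡ 50^2 = 2500 ≡ 51 (mod 79)
70^256 ≡ 51^2 = 2601 ≡ 73 (mod 79)
70^453 = 70^256 × 70^128 × 70^64 × 70^4 × 70^1 ≡ 73 × 51 × 50 × 4 × 70 (mod 79).
Accumulate the product:
73 × 51 = 3723 ≡ 10
10 × 50 = 500 ≡ 26
26 × 4 = 104 ≡ 25
25 × 70 = 1750 ≡ 12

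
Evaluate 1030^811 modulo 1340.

811 in binary is 1100101011, i.e. 811 = 512 + 256 + 32 + 8 + 2 + 1.
1030^1 ≡ 1030 (mod 1340)
1030^2 ≡ 1030^2 = 1060900 ≡ 960 (mod 1340)
1030^4 ≡ 960^2 = 921600 ≡ 1020 (mod 1340)
1030^8 ≡ 1020^2 = 1040400 ≡ 560 (mod 1340)
1030^16 ≡ 560^2 = 313600 ≡ 40 (mod 1340)
1030^32 ≡ 40^2 = 1600 ≡ 260 (mod 1340)
1030^64 ≡ 260^2 = 67600 ≡ 600 (mod 1340)
1030^128 ≡ 600^2 = 360000 ≡ 880 (mod 1340)
1030^256 ≡ 880^2 = 774400 ≡ 1220 (mod 1340)
1030^512 ≡ 1220^2 = 1488400 ≡ 1000 (mod 1340)
1030^811 = 1030^512 × 1030^256 × 1030^32 × 1030^8 × 1030^2 × 1030^1 ≡ 1000 × 1220 × 260 × 560 × 960 × 1030 (mod 1340).
Accumulate the product:
1000 × 1220 = 1220000 ≡ 600
600 × 260 = 156000 ≡ 560
560 × 560 = 313600 ≡ 40
40 × 960 = 38400 ≡ 880
880 × 1030 = 906400 ≡ 560

560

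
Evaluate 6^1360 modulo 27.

By square-and-multiply:
1360 in binary is 10101010000, i.e. 1360 = 1024 + 256 + 64 + 16.
6^1 ≡ 6 (mod 27)
6^2 ≡ 6^2 = 36 ≡ 9 (mod 27)
6^4 ≡ 9^2 = 81 ≡ 0 (mod 27)
6^8 ≡ 0^2 = 0 (mod 27)
6^16 ≡ 0^2 = 0 (mod 27)
6^32 ≡ 0^2 = 0 (mod 27)
6^64 ≡ 0^2 = 0 (mod 27)
6^128 ≡ 0^2 = 0 (mod 27)
6^256 ≡ 0^2 = 0 (mod 27)
6^512 ≡ 0^2 = 0 (mod 27)
6^1024 ≡ 0^2 = 0 (mod 27)
6^1360 = 6^1024 · 6^256 · 6^64 · 6^16 ≡ 0 · 0 · 0 · 0 (mod 27).
Accumulate the product:
0 · 0 = 0
0 · 0 = 0
0 · 0 = 0

0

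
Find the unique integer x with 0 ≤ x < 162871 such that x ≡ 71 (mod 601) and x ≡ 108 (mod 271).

601⁻¹ mod 271: 601*147 ≡ 1 (mod 271), so 601⁻¹ ≡ 147.
x = 71 + 601*((108 − 71)*147 mod 271) = 71 + 601*19 = 11490.
Check: 11490 mod 601 = 71, 11490 mod 271 = 108. ✓

11490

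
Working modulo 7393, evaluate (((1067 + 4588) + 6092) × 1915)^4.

1067 + 4588 = 5655
5655 + 6092 = 11747 ≡ 4354 (mod 7393)
4354 × 1915 = 8337910 ≡ 5999 (mod 7393)
(5999)^4 ≡ 4319 (mod 7393)

4319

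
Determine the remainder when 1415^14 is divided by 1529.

872

14 in binary is 1110, i.e. 14 = 8 + 4 + 2.
1415^1 ≡ 1415 (mod 1529)
1415^2 ≡ 1415^2 = 2002225 ≡ 764 (mod 1529)
1415^4 ≡ 764^2 = 583696 ≡ 1147 (mod 1529)
1415^8 ≡ 1147^2 = 1315609 ≡ 669 (mod 1529)
1415^14 = 1415^8 × 1415^4 × 1415^2 ≡ 669 × 1147 × 764 (mod 1529).
Accumulate the product:
669 × 1147 = 767343 ≡ 1314
1314 × 764 = 1003896 ≡ 872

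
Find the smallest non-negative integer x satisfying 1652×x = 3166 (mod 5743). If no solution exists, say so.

gcd(1652, 5743) = 1, so a unique solution mod 5743 exists.
1652⁻¹ ≡ 810 (mod 5743).
x ≡ 810×3166 ≡ 3082 (mod 5743).

3082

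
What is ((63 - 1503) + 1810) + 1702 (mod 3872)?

63 - 1503 = -1440 ≡ 2432 (mod 3872)
2432 + 1810 = 4242 ≡ 370 (mod 3872)
370 + 1702 = 2072

2072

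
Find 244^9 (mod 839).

336

Compute successive squares:
9 in binary is 1001, i.e. 9 = 8 + 1.
244^1 ≡ 244 (mod 839)
244^2 ≡ 244^2 = 59536 ≡ 806 (mod 839)
244^4 ≡ 806^2 = 649636 ≡ 250 (mod 839)
244^8 ≡ 250^2 = 62500 ≡ 414 (mod 839)
244^9 = 244^8 × 244^1 ≡ 414 × 244 (mod 839).
414 × 244 = 101016 ≡ 336 (mod 839).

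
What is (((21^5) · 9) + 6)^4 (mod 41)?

10

(21)^5 ≡ 9 (mod 41)
9 · 9 = 81 ≡ 40 (mod 41)
40 + 6 = 46 ≡ 5 (mod 41)
(5)^4 ≡ 10 (mod 41)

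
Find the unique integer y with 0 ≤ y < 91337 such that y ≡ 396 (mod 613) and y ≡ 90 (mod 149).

613⁻¹ mod 149: 613·114 ≡ 1 (mod 149), so 613⁻¹ ≡ 114.
y = 396 + 613·((90 − 396)·114 mod 149) = 396 + 613·131 = 80699.

80699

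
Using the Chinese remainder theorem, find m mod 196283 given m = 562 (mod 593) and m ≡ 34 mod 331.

56304

593⁻¹ mod 331: 593·307 ≡ 1 (mod 331), so 593⁻¹ ≡ 307.
m = 562 + 593·((34 − 562)·307 mod 331) = 562 + 593·94 = 56304.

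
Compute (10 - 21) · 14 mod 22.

0

10 - 21 = -11 ≡ 11 (mod 22)
11 · 14 = 154 ≡ 0 (mod 22)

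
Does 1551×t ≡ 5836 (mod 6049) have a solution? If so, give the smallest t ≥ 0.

2258

gcd(1551, 6049) = 1, so a unique solution mod 6049 exists.
1551⁻¹ ≡ 6010 (mod 6049).
t ≡ 6010×5836 ≡ 2258 (mod 6049).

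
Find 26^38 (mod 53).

7

By square-and-multiply:
38 in binary is 100110, i.e. 38 = 32 + 4 + 2.
26^1 ≡ 26 (mod 53)
26^2 ≡ 26^2 = 676 ≡ 40 (mod 53)
26^4 ≡ 40^2 = 1600 ≡ 10 (mod 53)
26^8 ≡ 10^2 = 100 ≡ 47 (mod 53)
26^16 ≡ 47^2 = 2209 ≡ 36 (mod 53)
26^32 ≡ 36^2 = 1296 ≡ 24 (mod 53)
26^38 = 26^32 * 26^4 * 26^2 ≡ 24 * 10 * 40 (mod 53).
Accumulate the product:
24 * 10 = 240 ≡ 28
28 * 40 = 1120 ≡ 7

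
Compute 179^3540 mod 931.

533

Using repeated squaring:
3540 in binary is 110111010100, i.e. 3540 = 2048 + 1024 + 256 + 128 + 64 + 16 + 4.
179^1 ≡ 179 (mod 931)
179^2 ≡ 179^2 = 32041 ≡ 387 (mod 931)
179^4 ≡ 387^2 = 149769 ≡ 809 (mod 931)
179^8 ≡ 809^2 = 654481 ≡ 919 (mod 931)
179^16 ≡ 919^2 = 844561 ≡ 144 (mod 931)
179^32 ≡ 144^2 = 20736 ≡ 254 (mod 931)
179^64 ≡ 254^2 = 64516 ≡ 277 (mod 931)
179^128 ≡ 277^2 = 76729 ≡ 387 (mod 931)
179^256 ≡ 387^2 = 149769 ≡ 809 (mod 931)
179^512 ≡ 809^2 = 654481 ≡ 919 (mod 931)
179^1024 ≡ 919^2 = 844561 ≡ 144 (mod 931)
179^2048 ≡ 144^2 = 20736 ≡ 254 (mod 931)
179^3540 = 179^2048 × 179^1024 × 179^256 × 179^128 × 179^64 × 179^16 × 179^4 ≡ 254 × 144 × 809 × 387 × 277 × 144 × 809 (mod 931).
Accumulate the product:
254 × 144 = 36576 ≡ 267
267 × 809 = 216003 ≡ 11
11 × 387 = 4257 ≡ 533
533 × 277 = 147641 ≡ 543
543 × 144 = 78192 ≡ 919
919 × 809 = 743471 ≡ 533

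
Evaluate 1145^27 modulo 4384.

361

Using repeated squaring:
27 in binary is 11011, i.e. 27 = 16 + 8 + 2 + 1.
1145^1 ≡ 1145 (mod 4384)
1145^2 ≡ 1145^2 = 1311025 ≡ 209 (mod 4384)
1145^4 ≡ 209^2 = 43681 ≡ 4225 (mod 4384)
1145^8 ≡ 4225^2 = 17850625 ≡ 3361 (mod 4384)
1145^16 ≡ 3361^2 = 11296321 ≡ 3137 (mod 4384)
1145^27 = 1145^16 * 1145^8 * 1145^2 * 1145^1 ≡ 3137 * 3361 * 209 * 1145 (mod 4384).
Accumulate the product:
3137 * 3361 = 10543457 ≡ 4321
4321 * 209 = 903089 ≡ 4369
4369 * 1145 = 5002505 ≡ 361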